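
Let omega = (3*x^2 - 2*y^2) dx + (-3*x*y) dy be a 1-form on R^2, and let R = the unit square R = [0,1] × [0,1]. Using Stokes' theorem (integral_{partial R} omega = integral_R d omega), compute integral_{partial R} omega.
integral_(partial R) omega = 1/2

Stokes: integral_partial_R omega = integral_R d omega with d omega = (∂Q/∂x - ∂P/∂y) dx ∧ dy.
  ∂Q/∂x = -3*y
  ∂P/∂y = -4*y
  integrand = ∂Q/∂x - ∂P/∂y = y.
Integrating over R: integral_0^1 integral_0^1 (y) dx dy = 1/2.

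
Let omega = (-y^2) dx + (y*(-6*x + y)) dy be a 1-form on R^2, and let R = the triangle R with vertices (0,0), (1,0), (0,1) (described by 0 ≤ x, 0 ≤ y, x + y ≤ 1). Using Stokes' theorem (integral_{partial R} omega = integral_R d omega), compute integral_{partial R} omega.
integral_(partial R) omega = -2/3

Stokes: integral_partial_R omega = integral_R d omega with d omega = (∂Q/∂x - ∂P/∂y) dx ∧ dy.
  ∂Q/∂x = -6*y
  ∂P/∂y = -2*y
  integrand = ∂Q/∂x - ∂P/∂y = -4*y.
Integrating over R: integral_0^1 integral_0^{1-x} (-4*y) dy dx = -2/3.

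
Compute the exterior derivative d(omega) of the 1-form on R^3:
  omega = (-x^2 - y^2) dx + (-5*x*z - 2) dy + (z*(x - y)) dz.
d(omega) = (2*y - 5*z) dx ∧ dy + (z) dx ∧ dz + (5*x - z) dy ∧ dz

For a 1-form omega = sum_i f_i dx_i, the exterior derivative is
  d(omega) = sum_{i < j} (∂f_j/∂x_i - ∂f_i/∂x_j) dx_i ∧ dx_j.
  coefficient of dx ∧ dy: ∂f_2/∂x - ∂f_1/∂y = ∂(-5*x*z - 2)/∂x - ∂(-x^2 - y^2)/∂y = 2*y - 5*z
  coefficient of dx ∧ dz: ∂f_3/∂x - ∂f_1/∂z = ∂(z*(x - y))/∂x - ∂(-x^2 - y^2)/∂z = z
  coefficient of dy ∧ dz: ∂f_3/∂y - ∂f_2/∂z = ∂(z*(x - y))/∂y - ∂(-5*x*z - 2)/∂z = 5*x - z
Assembling: d(omega) = (2*y - 5*z) dx ∧ dy + (z) dx ∧ dz + (5*x - z) dy ∧ dz.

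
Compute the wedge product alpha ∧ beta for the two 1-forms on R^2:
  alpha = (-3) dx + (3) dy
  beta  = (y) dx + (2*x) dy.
alpha ∧ beta = (-6*x - 3*y) dx ∧ dy

Distribute the wedge, using dx_i ∧ dx_j = -dx_j ∧ dx_i and dx_i ∧ dx_i = 0. For each pair (i, j) with i < j, the coefficient of dx_i ∧ dx_j in alpha ∧ beta is (alpha_i * beta_j - alpha_j * beta_i). Collecting: alpha ∧ beta = (-6*x - 3*y) dx ∧ dy.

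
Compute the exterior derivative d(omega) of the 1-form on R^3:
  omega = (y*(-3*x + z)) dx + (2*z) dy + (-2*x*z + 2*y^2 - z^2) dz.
d(omega) = (3*x - z) dx ∧ dy + (-y - 2*z) dx ∧ dz + (4*y - 2) dy ∧ dz

For a 1-form omega = sum_i f_i dx_i, the exterior derivative is
  d(omega) = sum_{i < j} (∂f_j/∂x_i - ∂f_i/∂x_j) dx_i ∧ dx_j.
  coefficient of dx ∧ dy: ∂f_2/∂x - ∂f_1/∂y = ∂(2*z)/∂x - ∂(y*(-3*x + z))/∂y = 3*x - z
  coefficient of dx ∧ dz: ∂f_3/∂x - ∂f_1/∂z = ∂(-2*x*z + 2*y^2 - z^2)/∂x - ∂(y*(-3*x + z))/∂z = -y - 2*z
  coefficient of dy ∧ dz: ∂f_3/∂y - ∂f_2/∂z = ∂(-2*x*z + 2*y^2 - z^2)/∂y - ∂(2*z)/∂z = 4*y - 2
Assembling: d(omega) = (3*x - z) dx ∧ dy + (-y - 2*z) dx ∧ dz + (4*y - 2) dy ∧ dz.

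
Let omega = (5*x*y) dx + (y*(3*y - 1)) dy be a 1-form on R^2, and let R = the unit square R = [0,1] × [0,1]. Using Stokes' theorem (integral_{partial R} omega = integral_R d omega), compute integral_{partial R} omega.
integral_(partial R) omega = -5/2

Stokes: integral_partial_R omega = integral_R d omega with d omega = (∂Q/∂x - ∂P/∂y) dx ∧ dy.
  ∂Q/∂x = 0
  ∂P/∂y = 5*x
  integrand = ∂Q/∂x - ∂P/∂y = -5*x.
Integrating over R: integral_0^1 integral_0^1 (-5*x) dx dy = -5/2.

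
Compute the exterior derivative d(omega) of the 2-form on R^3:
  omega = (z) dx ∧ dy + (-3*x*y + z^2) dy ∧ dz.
d(omega) = (1 - 3*y) dx ∧ dy ∧ dz

For a 2-form omega = sum_{i<j} g_{ij} dx_i ∧ dx_j, the exterior derivative is
  d(omega) = sum_{i<j} d(g_{ij}) ∧ dx_i ∧ dx_j = sum_{i<j, k} (∂g_{ij}/∂x_k) dx_k ∧ dx_i ∧ dx_j.
Expand each term, using dx_k ∧ dx_i ∧ dx_j = sgn(permutation) dx_{(a)} ∧ dx_{(b)} ∧ dx_{(c)} with (a < b < c) sorted:
  d(z) includes (∂/∂z)(z) dz = (1) dz, which multiplied by dx ∧ dy gives (1) dx ∧ dy ∧ dz
  d(-3*x*y + z^2) includes (∂/∂x)(-3*x*y + z^2) dx = (-3*y) dx, which multiplied by dy ∧ dz gives (-3*y) dx ∧ dy ∧ dz
Collecting like 3-forms: d(omega) = (1 - 3*y) dx ∧ dy ∧ dz.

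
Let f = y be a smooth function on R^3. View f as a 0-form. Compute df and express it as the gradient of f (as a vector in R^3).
df = (0) dx + (1) dy + (0) dz; grad f = (0, 1, 0)

For a 0-form f, d f = (∂f/∂x) dx + (∂f/∂y) dy + (∂f/∂z) dz. The components of the vector representation are exactly the entries of grad f in Cartesian coordinates:
  ∂f/∂x = 0
  ∂f/∂y = 1
  ∂f/∂z = 0.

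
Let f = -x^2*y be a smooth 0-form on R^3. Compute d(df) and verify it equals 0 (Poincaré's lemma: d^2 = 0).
d(df) = 0

Step 1: df = sum_i (∂f/∂x_i) dx_i = (-2*x*y) dx + (-x^2) dy + (0) dz.
Step 2: Apply d again. Using the 1-form formula, the coefficient of dx ∧ dy in d(df) is ∂^2 f/∂x ∂y - ∂^2 f/∂y ∂x = (-2*x) - (-2*x) = 0 (equality of mixed partials for smooth f).
Similarly for dx ∧ dz and dy ∧ dz — all coefficients vanish. So d(df) = 0.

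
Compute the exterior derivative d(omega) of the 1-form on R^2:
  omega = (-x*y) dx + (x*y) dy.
d(omega) = (x + y) dx ∧ dy

For a 1-form omega = sum_i f_i dx_i, the exterior derivative is
  d(omega) = sum_{i < j} (∂f_j/∂x_i - ∂f_i/∂x_j) dx_i ∧ dx_j.
  coefficient of dx ∧ dy: ∂f_2/∂x - ∂f_1/∂y = ∂(x*y)/∂x - ∂(-x*y)/∂y = x + y
Assembling: d(omega) = (x + y) dx ∧ dy.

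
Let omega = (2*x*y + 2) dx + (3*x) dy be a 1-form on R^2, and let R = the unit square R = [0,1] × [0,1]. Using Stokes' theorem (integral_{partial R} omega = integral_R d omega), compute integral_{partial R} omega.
integral_(partial R) omega = 2

Stokes: integral_partial_R omega = integral_R d omega with d omega = (∂Q/∂x - ∂P/∂y) dx ∧ dy.
  ∂Q/∂x = 3
  ∂P/∂y = 2*x
  integrand = ∂Q/∂x - ∂P/∂y = 3 - 2*x.
Integrating over R: integral_0^1 integral_0^1 (3 - 2*x) dx dy = 2.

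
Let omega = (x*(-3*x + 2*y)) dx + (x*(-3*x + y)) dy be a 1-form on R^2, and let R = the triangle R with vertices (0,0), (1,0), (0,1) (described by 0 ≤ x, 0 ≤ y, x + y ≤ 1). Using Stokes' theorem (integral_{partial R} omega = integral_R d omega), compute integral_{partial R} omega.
integral_(partial R) omega = -7/6

Stokes: integral_partial_R omega = integral_R d omega with d omega = (∂Q/∂x - ∂P/∂y) dx ∧ dy.
  ∂Q/∂x = -6*x + y
  ∂P/∂y = 2*x
  integrand = ∂Q/∂x - ∂P/∂y = -8*x + y.
Integrating over R: integral_0^1 integral_0^{1-x} (-8*x + y) dy dx = -7/6.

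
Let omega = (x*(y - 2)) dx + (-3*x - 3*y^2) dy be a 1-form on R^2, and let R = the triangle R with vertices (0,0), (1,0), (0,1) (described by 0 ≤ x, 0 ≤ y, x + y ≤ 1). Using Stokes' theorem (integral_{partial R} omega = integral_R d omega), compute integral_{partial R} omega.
integral_(partial R) omega = -5/3

Stokes: integral_partial_R omega = integral_R d omega with d omega = (∂Q/∂x - ∂P/∂y) dx ∧ dy.
  ∂Q/∂x = -3
  ∂P/∂y = x
  integrand = ∂Q/∂x - ∂P/∂y = -x - 3.
Integrating over R: integral_0^1 integral_0^{1-x} (-x - 3) dy dx = -5/3.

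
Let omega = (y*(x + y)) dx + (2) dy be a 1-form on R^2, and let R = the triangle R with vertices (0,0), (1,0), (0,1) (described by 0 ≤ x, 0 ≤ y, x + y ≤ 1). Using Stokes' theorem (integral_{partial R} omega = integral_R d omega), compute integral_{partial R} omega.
integral_(partial R) omega = -1/2

Stokes: integral_partial_R omega = integral_R d omega with d omega = (∂Q/∂x - ∂P/∂y) dx ∧ dy.
  ∂Q/∂x = 0
  ∂P/∂y = x + 2*y
  integrand = ∂Q/∂x - ∂P/∂y = -x - 2*y.
Integrating over R: integral_0^1 integral_0^{1-x} (-x - 2*y) dy dx = -1/2.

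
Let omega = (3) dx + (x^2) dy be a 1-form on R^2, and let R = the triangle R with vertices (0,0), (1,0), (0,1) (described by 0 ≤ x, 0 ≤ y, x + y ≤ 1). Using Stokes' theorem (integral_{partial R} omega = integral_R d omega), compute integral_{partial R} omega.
integral_(partial R) omega = 1/3

Stokes: integral_partial_R omega = integral_R d omega with d omega = (∂Q/∂x - ∂P/∂y) dx ∧ dy.
  ∂Q/∂x = 2*x
  ∂P/∂y = 0
  integrand = ∂Q/∂x - ∂P/∂y = 2*x.
Integrating over R: integral_0^1 integral_0^{1-x} (2*x) dy dx = 1/3.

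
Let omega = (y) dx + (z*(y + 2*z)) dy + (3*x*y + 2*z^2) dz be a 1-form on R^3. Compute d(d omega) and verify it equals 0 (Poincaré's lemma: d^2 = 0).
d(d omega) = 0

Step 1: d omega = sum_{i<j} (∂f_j/∂x_i - ∂f_i/∂x_j) dx_i ∧ dx_j:
  coeff of dx ∧ dy: -1
  coeff of dx ∧ dz: 3*y
  coeff of dy ∧ dz: 3*x - y - 4*z
Step 2: Apply d again to each 2-form coefficient. The only possible 3-form in R^3 is dx ∧ dy ∧ dz, with coefficient
  ∂(coeff of dy∧dz)/∂x - ∂(coeff of dx∧dz)/∂y + ∂(coeff of dx∧dy)/∂z
  = ∂/∂x (3*x - y - 4*z) - ∂/∂y (3*y) + ∂/∂z (-1).
Each of these terms simplifies to sums of mixed partials that cancel in pairs. The result is 0 (by equality of mixed partials for smooth functions — Schwarz / Clairaut).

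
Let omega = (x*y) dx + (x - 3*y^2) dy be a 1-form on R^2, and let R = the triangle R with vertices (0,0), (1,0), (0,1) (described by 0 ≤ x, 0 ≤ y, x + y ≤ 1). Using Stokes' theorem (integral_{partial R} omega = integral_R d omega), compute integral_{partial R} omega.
integral_(partial R) omega = 1/3

Stokes: integral_partial_R omega = integral_R d omega with d omega = (∂Q/∂x - ∂P/∂y) dx ∧ dy.
  ∂Q/∂x = 1
  ∂P/∂y = x
  integrand = ∂Q/∂x - ∂P/∂y = 1 - x.
Integrating over R: integral_0^1 integral_0^{1-x} (1 - x) dy dx = 1/3.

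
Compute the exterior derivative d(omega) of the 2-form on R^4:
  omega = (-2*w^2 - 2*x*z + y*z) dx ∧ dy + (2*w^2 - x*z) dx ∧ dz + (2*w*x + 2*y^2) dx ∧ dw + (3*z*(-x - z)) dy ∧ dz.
d(omega) = (-2*x + y - 3*z) dx ∧ dy ∧ dz + (-4*w - 4*y) dx ∧ dy ∧ dw + (4*w) dx ∧ dz ∧ dw

For a 2-form omega = sum_{i<j} g_{ij} dx_i ∧ dx_j, the exterior derivative is
  d(omega) = sum_{i<j} d(g_{ij}) ∧ dx_i ∧ dx_j = sum_{i<j, k} (∂g_{ij}/∂x_k) dx_k ∧ dx_i ∧ dx_j.
Expand each term, using dx_k ∧ dx_i ∧ dx_j = sgn(permutation) dx_{(a)} ∧ dx_{(b)} ∧ dx_{(c)} with (a < b < c) sorted:
  d(-2*w^2 - 2*x*z + y*z) includes (∂/∂z)(-2*w^2 - 2*x*z + y*z) dz = (-2*x + y) dz, which multiplied by dx ∧ dy gives (-2*x + y) dx ∧ dy ∧ dz
  d(-2*w^2 - 2*x*z + y*z) includes (∂/∂w)(-2*w^2 - 2*x*z + y*z) dw = (-4*w) dw, which multiplied by dx ∧ dy gives (-4*w) dx ∧ dy ∧ dw
  d(2*w^2 - x*z) includes (∂/∂w)(2*w^2 - x*z) dw = (4*w) dw, which multiplied by dx ∧ dz gives (4*w) dx ∧ dz ∧ dw
  d(2*w*x + 2*y^2) includes (∂/∂y)(2*w*x + 2*y^2) dy = (4*y) dy, which multiplied by dx ∧ dw gives (-4*y) dx ∧ dy ∧ dw
  d(3*z*(-x - z)) includes (∂/∂x)(3*z*(-x - z)) dx = (-3*z) dx, which multiplied by dy ∧ dz gives (-3*z) dx ∧ dy ∧ dz
Collecting like 3-forms: d(omega) = (-2*x + y - 3*z) dx ∧ dy ∧ dz + (-4*w - 4*y) dx ∧ dy ∧ dw + (4*w) dx ∧ dz ∧ dw.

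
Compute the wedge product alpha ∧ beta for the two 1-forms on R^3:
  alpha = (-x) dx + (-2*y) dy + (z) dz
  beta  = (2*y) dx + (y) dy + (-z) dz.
alpha ∧ beta = (y*(-x + 4*y)) dx ∧ dy + (z*(x - 2*y)) dx ∧ dz + (y*z) dy ∧ dz

Distribute the wedge, using dx_i ∧ dx_j = -dx_j ∧ dx_i and dx_i ∧ dx_i = 0. For each pair (i, j) with i < j, the coefficient of dx_i ∧ dx_j in alpha ∧ beta is (alpha_i * beta_j - alpha_j * beta_i). Collecting: alpha ∧ beta = (y*(-x + 4*y)) dx ∧ dy + (z*(x - 2*y)) dx ∧ dz + (y*z) dy ∧ dz.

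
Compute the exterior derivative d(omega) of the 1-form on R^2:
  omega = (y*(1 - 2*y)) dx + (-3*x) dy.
d(omega) = (4*y - 4) dx ∧ dy

For a 1-form omega = sum_i f_i dx_i, the exterior derivative is
  d(omega) = sum_{i < j} (∂f_j/∂x_i - ∂f_i/∂x_j) dx_i ∧ dx_j.
  coefficient of dx ∧ dy: ∂f_2/∂x - ∂f_1/∂y = ∂(-3*x)/∂x - ∂(y*(1 - 2*y))/∂y = 4*y - 4
Assembling: d(omega) = (4*y - 4) dx ∧ dy.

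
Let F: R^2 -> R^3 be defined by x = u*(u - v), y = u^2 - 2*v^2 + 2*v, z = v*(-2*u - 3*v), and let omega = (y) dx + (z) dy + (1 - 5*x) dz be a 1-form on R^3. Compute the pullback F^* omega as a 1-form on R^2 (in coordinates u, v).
F^* omega = (2*u^3 + 5*u^2*v - 20*u*v^2 + 4*u*v + 2*v^3 - 2*v^2 - 2*v) du + (9*u^3 + 20*u^2*v - 20*u*v^2 - 6*u*v - 2*u + 12*v^3 - 6*v^2 - 6*v) dv

Using F^*(f dg) = (f ∘ F) d(g ∘ F), substitute each coordinate x_i by F_i(u, v) in f_i, and replace dx_i by d F_i = (∂F_i/∂u) du + (∂F_i/∂v) dv.
  For the x component: f_1(F) = u^2 - 2*v^2 + 2*v; d F_1 = (2*u - v) du + (-u) dv
  For the y component: f_2(F) = v*(-2*u - 3*v); d F_2 = (2*u) du + (2 - 4*v) dv
  For the z component: f_3(F) = -5*u^2 + 5*u*v + 1; d F_3 = (-2*v) du + (-2*u - 6*v) dv
Combining and collecting du, dv coefficients:
  coeff of du: 2*u^3 + 5*u^2*v - 20*u*v^2 + 4*u*v + 2*v^3 - 2*v^2 - 2*v
  coeff of dv: 9*u^3 + 20*u^2*v - 20*u*v^2 - 6*u*v - 2*u + 12*v^3 - 6*v^2 - 6*v
F^* omega = (2*u^3 + 5*u^2*v - 20*u*v^2 + 4*u*v + 2*v^3 - 2*v^2 - 2*v) du + (9*u^3 + 20*u^2*v - 20*u*v^2 - 6*u*v - 2*u + 12*v^3 - 6*v^2 - 6*v) dv.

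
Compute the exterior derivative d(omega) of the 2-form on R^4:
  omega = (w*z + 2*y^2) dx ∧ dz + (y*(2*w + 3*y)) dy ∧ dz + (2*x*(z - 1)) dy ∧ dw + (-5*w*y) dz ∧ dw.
d(omega) = (-4*y) dx ∧ dy ∧ dz + (z) dx ∧ dz ∧ dw + (-5*w - 2*x + 2*y) dy ∧ dz ∧ dw + (2*z - 2) dx ∧ dy ∧ dw

For a 2-form omega = sum_{i<j} g_{ij} dx_i ∧ dx_j, the exterior derivative is
  d(omega) = sum_{i<j} d(g_{ij}) ∧ dx_i ∧ dx_j = sum_{i<j, k} (∂g_{ij}/∂x_k) dx_k ∧ dx_i ∧ dx_j.
Expand each term, using dx_k ∧ dx_i ∧ dx_j = sgn(permutation) dx_{(a)} ∧ dx_{(b)} ∧ dx_{(c)} with (a < b < c) sorted:
  d(w*z + 2*y^2) includes (∂/∂y)(w*z + 2*y^2) dy = (4*y) dy, which multiplied by dx ∧ dz gives (-4*y) dx ∧ dy ∧ dz
  d(w*z + 2*y^2) includes (∂/∂w)(w*z + 2*y^2) dw = (z) dw, which multiplied by dx ∧ dz gives (z) dx ∧ dz ∧ dw
  d(y*(2*w + 3*y)) includes (∂/∂w)(y*(2*w + 3*y)) dw = (2*y) dw, which multiplied by dy ∧ dz gives (2*y) dy ∧ dz ∧ dw
  d(2*x*(z - 1)) includes (∂/∂x)(2*x*(z - 1)) dx = (2*z - 2) dx, which multiplied by dy ∧ dw gives (2*z - 2) dx ∧ dy ∧ dw
  d(2*x*(z - 1)) includes (∂/∂z)(2*x*(z - 1)) dz = (2*x) dz, which multiplied by dy ∧ dw gives (-2*x) dy ∧ dz ∧ dw
  d(-5*w*y) includes (∂/∂y)(-5*w*y) dy = (-5*w) dy, which multiplied by dz ∧ dw gives (-5*w) dy ∧ dz ∧ dw
Collecting like 3-forms: d(omega) = (-4*y) dx ∧ dy ∧ dz + (z) dx ∧ dz ∧ dw + (-5*w - 2*x + 2*y) dy ∧ dz ∧ dw + (2*z - 2) dx ∧ dy ∧ dw.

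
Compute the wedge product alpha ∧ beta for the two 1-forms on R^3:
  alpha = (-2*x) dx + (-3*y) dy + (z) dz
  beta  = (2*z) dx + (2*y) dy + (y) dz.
alpha ∧ beta = (2*y*(-2*x + 3*z)) dx ∧ dy + (-2*x*y - 2*z^2) dx ∧ dz + (-y*(3*y + 2*z)) dy ∧ dz

Distribute the wedge, using dx_i ∧ dx_j = -dx_j ∧ dx_i and dx_i ∧ dx_i = 0. For each pair (i, j) with i < j, the coefficient of dx_i ∧ dx_j in alpha ∧ beta is (alpha_i * beta_j - alpha_j * beta_i). Collecting: alpha ∧ beta = (2*y*(-2*x + 3*z)) dx ∧ dy + (-2*x*y - 2*z^2) dx ∧ dz + (-y*(3*y + 2*z)) dy ∧ dz.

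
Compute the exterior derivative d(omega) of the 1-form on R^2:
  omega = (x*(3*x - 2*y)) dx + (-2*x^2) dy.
d(omega) = (-2*x) dx ∧ dy

For a 1-form omega = sum_i f_i dx_i, the exterior derivative is
  d(omega) = sum_{i < j} (∂f_j/∂x_i - ∂f_i/∂x_j) dx_i ∧ dx_j.
  coefficient of dx ∧ dy: ∂f_2/∂x - ∂f_1/∂y = ∂(-2*x^2)/∂x - ∂(x*(3*x - 2*y))/∂y = -2*x
Assembling: d(omega) = (-2*x) dx ∧ dy.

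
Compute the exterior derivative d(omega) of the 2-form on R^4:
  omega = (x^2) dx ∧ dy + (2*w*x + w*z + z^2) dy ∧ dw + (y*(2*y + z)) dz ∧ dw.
d(omega) = (2*w) dx ∧ dy ∧ dw + (-w + 4*y - z) dy ∧ dz ∧ dw

For a 2-form omega = sum_{i<j} g_{ij} dx_i ∧ dx_j, the exterior derivative is
  d(omega) = sum_{i<j} d(g_{ij}) ∧ dx_i ∧ dx_j = sum_{i<j, k} (∂g_{ij}/∂x_k) dx_k ∧ dx_i ∧ dx_j.
Expand each term, using dx_k ∧ dx_i ∧ dx_j = sgn(permutation) dx_{(a)} ∧ dx_{(b)} ∧ dx_{(c)} with (a < b < c) sorted:
  d(2*w*x + w*z + z^2) includes (∂/∂x)(2*w*x + w*z + z^2) dx = (2*w) dx, which multiplied by dy ∧ dw gives (2*w) dx ∧ dy ∧ dw
  d(2*w*x + w*z + z^2) includes (∂/∂z)(2*w*x + w*z + z^2) dz = (w + 2*z) dz, which multiplied by dy ∧ dw gives (-w - 2*z) dy ∧ dz ∧ dw
  d(y*(2*y + z)) includes (∂/∂y)(y*(2*y + z)) dy = (4*y + z) dy, which multiplied by dz ∧ dw gives (4*y + z) dy ∧ dz ∧ dw
Collecting like 3-forms: d(omega) = (2*w) dx ∧ dy ∧ dw + (-w + 4*y - z) dy ∧ dz ∧ dw.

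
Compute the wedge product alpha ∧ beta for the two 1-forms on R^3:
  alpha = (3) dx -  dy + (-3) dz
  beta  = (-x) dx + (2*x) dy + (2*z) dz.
alpha ∧ beta = (5*x) dx ∧ dy + (-3*x + 6*z) dx ∧ dz + (6*x - 2*z) dy ∧ dz

Distribute the wedge, using dx_i ∧ dx_j = -dx_j ∧ dx_i and dx_i ∧ dx_i = 0. For each pair (i, j) with i < j, the coefficient of dx_i ∧ dx_j in alpha ∧ beta is (alpha_i * beta_j - alpha_j * beta_i). Collecting: alpha ∧ beta = (5*x) dx ∧ dy + (-3*x + 6*z) dx ∧ dz + (6*x - 2*z) dy ∧ dz.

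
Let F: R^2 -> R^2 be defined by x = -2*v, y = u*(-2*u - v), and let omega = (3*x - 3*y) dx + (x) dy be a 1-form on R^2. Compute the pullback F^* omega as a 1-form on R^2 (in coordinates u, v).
F^* omega = (2*v*(4*u + v)) du + (-12*u^2 - 4*u*v + 12*v) dv

Using F^*(f dg) = (f ∘ F) d(g ∘ F), substitute each coordinate x_i by F_i(u, v) in f_i, and replace dx_i by d F_i = (∂F_i/∂u) du + (∂F_i/∂v) dv.
  For the x component: f_1(F) = 6*u^2 + 3*u*v - 6*v; d F_1 = (0) du + (-2) dv
  For the y component: f_2(F) = -2*v; d F_2 = (-4*u - v) du + (-u) dv
Combining and collecting du, dv coefficients:
  coeff of du: 2*v*(4*u + v)
  coeff of dv: -12*u^2 - 4*u*v + 12*v
F^* omega = (2*v*(4*u + v)) du + (-12*u^2 - 4*u*v + 12*v) dv.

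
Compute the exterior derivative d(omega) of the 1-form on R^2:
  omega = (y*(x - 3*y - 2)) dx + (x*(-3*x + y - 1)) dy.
d(omega) = (-7*x + 7*y + 1) dx ∧ dy

For a 1-form omega = sum_i f_i dx_i, the exterior derivative is
  d(omega) = sum_{i < j} (∂f_j/∂x_i - ∂f_i/∂x_j) dx_i ∧ dx_j.
  coefficient of dx ∧ dy: ∂f_2/∂x - ∂f_1/∂y = ∂(x*(-3*x + y - 1))/∂x - ∂(y*(x - 3*y - 2))/∂y = -7*x + 7*y + 1
Assembling: d(omega) = (-7*x + 7*y + 1) dx ∧ dy.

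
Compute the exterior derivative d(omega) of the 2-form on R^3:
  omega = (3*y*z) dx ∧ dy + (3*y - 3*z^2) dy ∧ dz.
d(omega) = (3*y) dx ∧ dy ∧ dz

For a 2-form omega = sum_{i<j} g_{ij} dx_i ∧ dx_j, the exterior derivative is
  d(omega) = sum_{i<j} d(g_{ij}) ∧ dx_i ∧ dx_j = sum_{i<j, k} (∂g_{ij}/∂x_k) dx_k ∧ dx_i ∧ dx_j.
Expand each term, using dx_k ∧ dx_i ∧ dx_j = sgn(permutation) dx_{(a)} ∧ dx_{(b)} ∧ dx_{(c)} with (a < b < c) sorted:
  d(3*y*z) includes (∂/∂z)(3*y*z) dz = (3*y) dz, which multiplied by dx ∧ dy gives (3*y) dx ∧ dy ∧ dz
Collecting like 3-forms: d(omega) = (3*y) dx ∧ dy ∧ dz.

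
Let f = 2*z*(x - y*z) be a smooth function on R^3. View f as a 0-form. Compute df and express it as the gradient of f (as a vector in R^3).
df = (2*z) dx + (-2*z^2) dy + (2*x - 4*y*z) dz; grad f = (2*z, -2*z^2, 2*x - 4*y*z)

For a 0-form f, d f = (∂f/∂x) dx + (∂f/∂y) dy + (∂f/∂z) dz. The components of the vector representation are exactly the entries of grad f in Cartesian coordinates:
  ∂f/∂x = 2*z
  ∂f/∂y = -2*z^2
  ∂f/∂z = 2*x - 4*y*z.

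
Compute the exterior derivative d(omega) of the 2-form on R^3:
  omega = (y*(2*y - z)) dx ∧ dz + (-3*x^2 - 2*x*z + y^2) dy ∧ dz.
d(omega) = (-6*x - 4*y - z) dx ∧ dy ∧ dz

For a 2-form omega = sum_{i<j} g_{ij} dx_i ∧ dx_j, the exterior derivative is
  d(omega) = sum_{i<j} d(g_{ij}) ∧ dx_i ∧ dx_j = sum_{i<j, k} (∂g_{ij}/∂x_k) dx_k ∧ dx_i ∧ dx_j.
Expand each term, using dx_k ∧ dx_i ∧ dx_j = sgn(permutation) dx_{(a)} ∧ dx_{(b)} ∧ dx_{(c)} with (a < b < c) sorted:
  d(y*(2*y - z)) includes (∂/∂y)(y*(2*y - z)) dy = (4*y - z) dy, which multiplied by dx ∧ dz gives (-4*y + z) dx ∧ dy ∧ dz
  d(-3*x^2 - 2*x*z + y^2) includes (∂/∂x)(-3*x^2 - 2*x*z + y^2) dx = (-6*x - 2*z) dx, which multiplied by dy ∧ dz gives (-6*x - 2*z) dx ∧ dy ∧ dz
Collecting like 3-forms: d(omega) = (-6*x - 4*y - z) dx ∧ dy ∧ dz.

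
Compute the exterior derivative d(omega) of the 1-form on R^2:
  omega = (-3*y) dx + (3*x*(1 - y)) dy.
d(omega) = (6 - 3*y) dx ∧ dy

For a 1-form omega = sum_i f_i dx_i, the exterior derivative is
  d(omega) = sum_{i < j} (∂f_j/∂x_i - ∂f_i/∂x_j) dx_i ∧ dx_j.
  coefficient of dx ∧ dy: ∂f_2/∂x - ∂f_1/∂y = ∂(3*x*(1 - y))/∂x - ∂(-3*y)/∂y = 6 - 3*y
Assembling: d(omega) = (6 - 3*y) dx ∧ dy.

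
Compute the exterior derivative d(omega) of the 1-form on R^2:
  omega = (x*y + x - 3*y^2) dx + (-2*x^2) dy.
d(omega) = (-5*x + 6*y) dx ∧ dy

For a 1-form omega = sum_i f_i dx_i, the exterior derivative is
  d(omega) = sum_{i < j} (∂f_j/∂x_i - ∂f_i/∂x_j) dx_i ∧ dx_j.
  coefficient of dx ∧ dy: ∂f_2/∂x - ∂f_1/∂y = ∂(-2*x^2)/∂x - ∂(x*y + x - 3*y^2)/∂y = -5*x + 6*y
Assembling: d(omega) = (-5*x + 6*y) dx ∧ dy.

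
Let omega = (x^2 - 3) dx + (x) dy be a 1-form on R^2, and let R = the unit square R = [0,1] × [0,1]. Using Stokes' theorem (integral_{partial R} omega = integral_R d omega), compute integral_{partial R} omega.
integral_(partial R) omega = 1

Stokes: integral_partial_R omega = integral_R d omega with d omega = (∂Q/∂x - ∂P/∂y) dx ∧ dy.
  ∂Q/∂x = 1
  ∂P/∂y = 0
  integrand = ∂Q/∂x - ∂P/∂y = 1.
Integrating over R: integral_0^1 integral_0^1 (1) dx dy = 1.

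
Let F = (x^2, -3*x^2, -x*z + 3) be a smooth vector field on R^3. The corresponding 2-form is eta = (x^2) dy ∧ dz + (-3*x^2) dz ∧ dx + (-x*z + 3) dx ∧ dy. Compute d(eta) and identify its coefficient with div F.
d(eta) = (x) dx ∧ dy ∧ dz; div F = x

For a 2-form in R^3 of the form above, applying d gives a 3-form with coefficient ∂P/∂x + ∂Q/∂y + ∂R/∂z:
  ∂P/∂x = 2*x
  ∂Q/∂y = 0
  ∂R/∂z = -x
Sum = x, which is exactly div F.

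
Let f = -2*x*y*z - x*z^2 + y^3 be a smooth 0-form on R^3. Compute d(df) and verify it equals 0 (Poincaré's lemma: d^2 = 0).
d(df) = 0

Step 1: df = sum_i (∂f/∂x_i) dx_i = (z*(-2*y - z)) dx + (-2*x*z + 3*y^2) dy + (2*x*(-y - z)) dz.
Step 2: Apply d again. Using the 1-form formula, the coefficient of dx ∧ dy in d(df) is ∂^2 f/∂x ∂y - ∂^2 f/∂y ∂x = (-2*z) - (-2*z) = 0 (equality of mixed partials for smooth f).
Similarly for dx ∧ dz and dy ∧ dz — all coefficients vanish. So d(df) = 0.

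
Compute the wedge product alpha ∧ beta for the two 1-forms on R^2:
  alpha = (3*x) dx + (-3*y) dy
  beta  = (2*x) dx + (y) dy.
alpha ∧ beta = (9*x*y) dx ∧ dy

Distribute the wedge, using dx_i ∧ dx_j = -dx_j ∧ dx_i and dx_i ∧ dx_i = 0. For each pair (i, j) with i < j, the coefficient of dx_i ∧ dx_j in alpha ∧ beta is (alpha_i * beta_j - alpha_j * beta_i). Collecting: alpha ∧ beta = (9*x*y) dx ∧ dy.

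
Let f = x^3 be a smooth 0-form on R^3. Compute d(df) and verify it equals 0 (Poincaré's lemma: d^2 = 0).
d(df) = 0

Step 1: df = sum_i (∂f/∂x_i) dx_i = (3*x^2) dx + (0) dy + (0) dz.
Step 2: Apply d again. Using the 1-form formula, the coefficient of dx ∧ dy in d(df) is ∂^2 f/∂x ∂y - ∂^2 f/∂y ∂x = (0) - (0) = 0 (equality of mixed partials for smooth f).
Similarly for dx ∧ dz and dy ∧ dz — all coefficients vanish. So d(df) = 0.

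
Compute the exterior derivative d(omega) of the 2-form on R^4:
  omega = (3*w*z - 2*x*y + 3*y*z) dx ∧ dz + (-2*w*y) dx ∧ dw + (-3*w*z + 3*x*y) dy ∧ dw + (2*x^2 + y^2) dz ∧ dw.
d(omega) = (2*x - 3*z) dx ∧ dy ∧ dz + (4*x + 3*z) dx ∧ dz ∧ dw + (2*w + 3*y) dx ∧ dy ∧ dw + (3*w + 2*y) dy ∧ dz ∧ dw

For a 2-form omega = sum_{i<j} g_{ij} dx_i ∧ dx_j, the exterior derivative is
  d(omega) = sum_{i<j} d(g_{ij}) ∧ dx_i ∧ dx_j = sum_{i<j, k} (∂g_{ij}/∂x_k) dx_k ∧ dx_i ∧ dx_j.
Expand each term, using dx_k ∧ dx_i ∧ dx_j = sgn(permutation) dx_{(a)} ∧ dx_{(b)} ∧ dx_{(c)} with (a < b < c) sorted:
  d(3*w*z - 2*x*y + 3*y*z) includes (∂/∂y)(3*w*z - 2*x*y + 3*y*z) dy = (-2*x + 3*z) dy, which multiplied by dx ∧ dz gives (2*x - 3*z) dx ∧ dy ∧ dz
  d(3*w*z - 2*x*y + 3*y*z) includes (∂/∂w)(3*w*z - 2*x*y + 3*y*z) dw = (3*z) dw, which multiplied by dx ∧ dz gives (3*z) dx ∧ dz ∧ dw
  d(-2*w*y) includes (∂/∂y)(-2*w*y) dy = (-2*w) dy, which multiplied by dx ∧ dw gives (2*w) dx ∧ dy ∧ dw
  d(-3*w*z + 3*x*y) includes (∂/∂x)(-3*w*z + 3*x*y) dx = (3*y) dx, which multiplied by dy ∧ dw gives (3*y) dx ∧ dy ∧ dw
  d(-3*w*z + 3*x*y) includes (∂/∂z)(-3*w*z + 3*x*y) dz = (-3*w) dz, which multiplied by dy ∧ dw gives (3*w) dy ∧ dz ∧ dw
  d(2*x^2 + y^2) includes (∂/∂x)(2*x^2 + y^2) dx = (4*x) dx, which multiplied by dz ∧ dw gives (4*x) dx ∧ dz ∧ dw
  d(2*x^2 + y^2) includes (∂/∂y)(2*x^2 + y^2) dy = (2*y) dy, which multiplied by dz ∧ dw gives (2*y) dy ∧ dz ∧ dw
Collecting like 3-forms: d(omega) = (2*x - 3*z) dx ∧ dy ∧ dz + (4*x + 3*z) dx ∧ dz ∧ dw + (2*w + 3*y) dx ∧ dy ∧ dw + (3*w + 2*y) dy ∧ dz ∧ dw.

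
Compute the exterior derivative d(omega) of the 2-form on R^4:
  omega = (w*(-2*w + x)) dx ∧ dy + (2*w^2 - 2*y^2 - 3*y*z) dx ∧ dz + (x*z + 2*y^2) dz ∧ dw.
d(omega) = (-4*w + x) dx ∧ dy ∧ dw + (4*y + 3*z) dx ∧ dy ∧ dz + (4*w + z) dx ∧ dz ∧ dw + (4*y) dy ∧ dz ∧ dw

For a 2-form omega = sum_{i<j} g_{ij} dx_i ∧ dx_j, the exterior derivative is
  d(omega) = sum_{i<j} d(g_{ij}) ∧ dx_i ∧ dx_j = sum_{i<j, k} (∂g_{ij}/∂x_k) dx_k ∧ dx_i ∧ dx_j.
Expand each term, using dx_k ∧ dx_i ∧ dx_j = sgn(permutation) dx_{(a)} ∧ dx_{(b)} ∧ dx_{(c)} with (a < b < c) sorted:
  d(w*(-2*w + x)) includes (∂/∂w)(w*(-2*w + x)) dw = (-4*w + x) dw, which multiplied by dx ∧ dy gives (-4*w + x) dx ∧ dy ∧ dw
  d(2*w^2 - 2*y^2 - 3*y*z) includes (∂/∂y)(2*w^2 - 2*y^2 - 3*y*z) dy = (-4*y - 3*z) dy, which multiplied by dx ∧ dz gives (4*y + 3*z) dx ∧ dy ∧ dz
  d(2*w^2 - 2*y^2 - 3*y*z) includes (∂/∂w)(2*w^2 - 2*y^2 - 3*y*z) dw = (4*w) dw, which multiplied by dx ∧ dz gives (4*w) dx ∧ dz ∧ dw
  d(x*z + 2*y^2) includes (∂/∂x)(x*z + 2*y^2) dx = (z) dx, which multiplied by dz ∧ dw gives (z) dx ∧ dz ∧ dw
  d(x*z + 2*y^2) includes (∂/∂y)(x*z + 2*y^2) dy = (4*y) dy, which multiplied by dz ∧ dw gives (4*y) dy ∧ dz ∧ dw
Collecting like 3-forms: d(omega) = (-4*w + x) dx ∧ dy ∧ dw + (4*y + 3*z) dx ∧ dy ∧ dz + (4*w + z) dx ∧ dz ∧ dw + (4*y) dy ∧ dz ∧ dw.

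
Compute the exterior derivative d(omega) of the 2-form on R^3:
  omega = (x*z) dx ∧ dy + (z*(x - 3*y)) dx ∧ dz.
d(omega) = (x + 3*z) dx ∧ dy ∧ dz

For a 2-form omega = sum_{i<j} g_{ij} dx_i ∧ dx_j, the exterior derivative is
  d(omega) = sum_{i<j} d(g_{ij}) ∧ dx_i ∧ dx_j = sum_{i<j, k} (∂g_{ij}/∂x_k) dx_k ∧ dx_i ∧ dx_j.
Expand each term, using dx_k ∧ dx_i ∧ dx_j = sgn(permutation) dx_{(a)} ∧ dx_{(b)} ∧ dx_{(c)} with (a < b < c) sorted:
  d(x*z) includes (∂/∂z)(x*z) dz = (x) dz, which multiplied by dx ∧ dy gives (x) dx ∧ dy ∧ dz
  d(z*(x - 3*y)) includes (∂/∂y)(z*(x - 3*y)) dy = (-3*z) dy, which multiplied by dx ∧ dz gives (3*z) dx ∧ dy ∧ dz
Collecting like 3-forms: d(omega) = (x + 3*z) dx ∧ dy ∧ dz.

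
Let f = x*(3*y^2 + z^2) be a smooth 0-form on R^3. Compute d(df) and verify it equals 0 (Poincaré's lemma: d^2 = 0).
d(df) = 0

Step 1: df = sum_i (∂f/∂x_i) dx_i = (3*y^2 + z^2) dx + (6*x*y) dy + (2*x*z) dz.
Step 2: Apply d again. Using the 1-form formula, the coefficient of dx ∧ dy in d(df) is ∂^2 f/∂x ∂y - ∂^2 f/∂y ∂x = (6*y) - (6*y) = 0 (equality of mixed partials for smooth f).
Similarly for dx ∧ dz and dy ∧ dz — all coefficients vanish. So d(df) = 0.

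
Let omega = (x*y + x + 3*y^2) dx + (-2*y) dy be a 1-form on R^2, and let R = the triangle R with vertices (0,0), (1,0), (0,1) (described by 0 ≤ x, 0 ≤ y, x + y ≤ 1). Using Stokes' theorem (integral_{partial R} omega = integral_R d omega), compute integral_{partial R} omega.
integral_(partial R) omega = -7/6

Stokes: integral_partial_R omega = integral_R d omega with d omega = (∂Q/∂x - ∂P/∂y) dx ∧ dy.
  ∂Q/∂x = 0
  ∂P/∂y = x + 6*y
  integrand = ∂Q/∂x - ∂P/∂y = -x - 6*y.
Integrating over R: integral_0^1 integral_0^{1-x} (-x - 6*y) dy dx = -7/6.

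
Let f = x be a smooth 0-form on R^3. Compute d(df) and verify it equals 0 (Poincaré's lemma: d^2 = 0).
d(df) = 0

Step 1: df = sum_i (∂f/∂x_i) dx_i = (1) dx + (0) dy + (0) dz.
Step 2: Apply d again. Using the 1-form formula, the coefficient of dx ∧ dy in d(df) is ∂^2 f/∂x ∂y - ∂^2 f/∂y ∂x = (0) - (0) = 0 (equality of mixed partials for smooth f).
Similarly for dx ∧ dz and dy ∧ dz — all coefficients vanish. So d(df) = 0.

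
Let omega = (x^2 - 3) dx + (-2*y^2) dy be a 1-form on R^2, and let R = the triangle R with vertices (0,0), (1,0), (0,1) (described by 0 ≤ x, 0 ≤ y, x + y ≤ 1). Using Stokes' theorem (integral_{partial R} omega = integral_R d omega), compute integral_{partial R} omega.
integral_(partial R) omega = 0

Stokes: integral_partial_R omega = integral_R d omega with d omega = (∂Q/∂x - ∂P/∂y) dx ∧ dy.
  ∂Q/∂x = 0
  ∂P/∂y = 0
  integrand = ∂Q/∂x - ∂P/∂y = 0.
Integrating over R: integral_0^1 integral_0^{1-x} (0) dy dx = 0.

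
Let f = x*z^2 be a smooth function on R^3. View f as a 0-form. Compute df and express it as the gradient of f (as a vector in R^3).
df = (z^2) dx + (0) dy + (2*x*z) dz; grad f = (z^2, 0, 2*x*z)

For a 0-form f, d f = (∂f/∂x) dx + (∂f/∂y) dy + (∂f/∂z) dz. The components of the vector representation are exactly the entries of grad f in Cartesian coordinates:
  ∂f/∂x = z^2
  ∂f/∂y = 0
  ∂f/∂z = 2*x*z.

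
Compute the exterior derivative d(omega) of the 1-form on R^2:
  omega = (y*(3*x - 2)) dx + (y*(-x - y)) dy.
d(omega) = (-3*x - y + 2) dx ∧ dy

For a 1-form omega = sum_i f_i dx_i, the exterior derivative is
  d(omega) = sum_{i < j} (∂f_j/∂x_i - ∂f_i/∂x_j) dx_i ∧ dx_j.
  coefficient of dx ∧ dy: ∂f_2/∂x - ∂f_1/∂y = ∂(y*(-x - y))/∂x - ∂(y*(3*x - 2))/∂y = -3*x - y + 2
Assembling: d(omega) = (-3*x - y + 2) dx ∧ dy.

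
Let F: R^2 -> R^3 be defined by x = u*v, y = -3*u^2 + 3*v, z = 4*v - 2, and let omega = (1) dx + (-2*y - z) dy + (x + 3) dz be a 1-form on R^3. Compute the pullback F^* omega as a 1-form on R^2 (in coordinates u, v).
F^* omega = (-36*u^3 + 60*u*v - 12*u + v) du + (18*u^2 + 4*u*v + u - 30*v + 18) dv

Using F^*(f dg) = (f ∘ F) d(g ∘ F), substitute each coordinate x_i by F_i(u, v) in f_i, and replace dx_i by d F_i = (∂F_i/∂u) du + (∂F_i/∂v) dv.
  For the x component: f_1(F) = 1; d F_1 = (v) du + (u) dv
  For the y component: f_2(F) = 6*u^2 - 10*v + 2; d F_2 = (-6*u) du + (3) dv
  For the z component: f_3(F) = u*v + 3; d F_3 = (0) du + (4) dv
Combining and collecting du, dv coefficients:
  coeff of du: -36*u^3 + 60*u*v - 12*u + v
  coeff of dv: 18*u^2 + 4*u*v + u - 30*v + 18
F^* omega = (-36*u^3 + 60*u*v - 12*u + v) du + (18*u^2 + 4*u*v + u - 30*v + 18) dv.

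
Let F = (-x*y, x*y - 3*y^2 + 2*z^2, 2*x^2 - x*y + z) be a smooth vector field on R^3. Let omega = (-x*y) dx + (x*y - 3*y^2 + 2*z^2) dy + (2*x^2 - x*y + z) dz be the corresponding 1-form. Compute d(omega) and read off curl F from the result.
d(omega) = (-x - 4*z) dy ∧ dz + (-4*x + y) dz ∧ dx + (x + y) dx ∧ dy; curl F = (-x - 4*z, -4*x + y, x + y)

d omega = sum_{i<j} (∂f_j/∂x_i - ∂f_i/∂x_j) dx_i ∧ dx_j. Under the identification (dy ∧ dz, dz ∧ dx, dx ∧ dy) ↔ (e_x, e_y, e_z), the coefficients are exactly the components of curl F. Compute:
  ∂R/∂y - ∂Q/∂z = (-x) - (4*z) = -x - 4*z
  ∂P/∂z - ∂R/∂x = (0) - (4*x - y) = -4*x + y
  ∂Q/∂x - ∂P/∂y = (y) - (-x) = x + y.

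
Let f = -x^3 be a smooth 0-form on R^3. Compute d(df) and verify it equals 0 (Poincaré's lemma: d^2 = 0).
d(df) = 0

Step 1: df = sum_i (∂f/∂x_i) dx_i = (-3*x^2) dx + (0) dy + (0) dz.
Step 2: Apply d again. Using the 1-form formula, the coefficient of dx ∧ dy in d(df) is ∂^2 f/∂x ∂y - ∂^2 f/∂y ∂x = (0) - (0) = 0 (equality of mixed partials for smooth f).
Similarly for dx ∧ dz and dy ∧ dz — all coefficients vanish. So d(df) = 0.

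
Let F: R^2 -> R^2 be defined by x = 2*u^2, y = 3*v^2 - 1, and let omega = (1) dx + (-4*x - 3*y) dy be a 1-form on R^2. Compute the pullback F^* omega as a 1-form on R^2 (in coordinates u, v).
F^* omega = (4*u) du + (6*v*(-8*u^2 - 9*v^2 + 3)) dv

Using F^*(f dg) = (f ∘ F) d(g ∘ F), substitute each coordinate x_i by F_i(u, v) in f_i, and replace dx_i by d F_i = (∂F_i/∂u) du + (∂F_i/∂v) dv.
  For the x component: f_1(F) = 1; d F_1 = (4*u) du + (0) dv
  For the y component: f_2(F) = -8*u^2 - 9*v^2 + 3; d F_2 = (0) du + (6*v) dv
Combining and collecting du, dv coefficients:
  coeff of du: 4*u
  coeff of dv: 6*v*(-8*u^2 - 9*v^2 + 3)
F^* omega = (4*u) du + (6*v*(-8*u^2 - 9*v^2 + 3)) dv.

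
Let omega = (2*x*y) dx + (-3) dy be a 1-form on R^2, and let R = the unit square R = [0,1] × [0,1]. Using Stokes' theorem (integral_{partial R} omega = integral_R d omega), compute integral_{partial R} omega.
integral_(partial R) omega = -1

Stokes: integral_partial_R omega = integral_R d omega with d omega = (∂Q/∂x - ∂P/∂y) dx ∧ dy.
  ∂Q/∂x = 0
  ∂P/∂y = 2*x
  integrand = ∂Q/∂x - ∂P/∂y = -2*x.
Integrating over R: integral_0^1 integral_0^1 (-2*x) dx dy = -1.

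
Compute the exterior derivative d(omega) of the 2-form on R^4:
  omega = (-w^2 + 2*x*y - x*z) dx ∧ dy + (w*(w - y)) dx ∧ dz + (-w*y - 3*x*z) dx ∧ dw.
d(omega) = (w - x) dx ∧ dy ∧ dz + (-w) dx ∧ dy ∧ dw + (2*w + 3*x - y) dx ∧ dz ∧ dw

For a 2-form omega = sum_{i<j} g_{ij} dx_i ∧ dx_j, the exterior derivative is
  d(omega) = sum_{i<j} d(g_{ij}) ∧ dx_i ∧ dx_j = sum_{i<j, k} (∂g_{ij}/∂x_k) dx_k ∧ dx_i ∧ dx_j.
Expand each term, using dx_k ∧ dx_i ∧ dx_j = sgn(permutation) dx_{(a)} ∧ dx_{(b)} ∧ dx_{(c)} with (a < b < c) sorted:
  d(-w^2 + 2*x*y - x*z) includes (∂/∂z)(-w^2 + 2*x*y - x*z) dz = (-x) dz, which multiplied by dx ∧ dy gives (-x) dx ∧ dy ∧ dz
  d(-w^2 + 2*x*y - x*z) includes (∂/∂w)(-w^2 + 2*x*y - x*z) dw = (-2*w) dw, which multiplied by dx ∧ dy gives (-2*w) dx ∧ dy ∧ dw
  d(w*(w - y)) includes (∂/∂y)(w*(w - y)) dy = (-w) dy, which multiplied by dx ∧ dz gives (w) dx ∧ dy ∧ dz
  d(w*(w - y)) includes (∂/∂w)(w*(w - y)) dw = (2*w - y) dw, which multiplied by dx ∧ dz gives (2*w - y) dx ∧ dz ∧ dw
  d(-w*y - 3*x*z) includes (∂/∂y)(-w*y - 3*x*z) dy = (-w) dy, which multiplied by dx ∧ dw gives (w) dx ∧ dy ∧ dw
  d(-w*y - 3*x*z) includes (∂/∂z)(-w*y - 3*x*z) dz = (-3*x) dz, which multiplied by dx ∧ dw gives (3*x) dx ∧ dz ∧ dw
Collecting like 3-forms: d(omega) = (w - x) dx ∧ dy ∧ dz + (-w) dx ∧ dy ∧ dw + (2*w + 3*x - y) dx ∧ dz ∧ dw.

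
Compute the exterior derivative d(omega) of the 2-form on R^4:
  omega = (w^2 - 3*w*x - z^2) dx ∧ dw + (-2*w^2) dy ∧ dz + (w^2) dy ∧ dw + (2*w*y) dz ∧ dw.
d(omega) = (2*z) dx ∧ dz ∧ dw + (-2*w) dy ∧ dz ∧ dw

For a 2-form omega = sum_{i<j} g_{ij} dx_i ∧ dx_j, the exterior derivative is
  d(omega) = sum_{i<j} d(g_{ij}) ∧ dx_i ∧ dx_j = sum_{i<j, k} (∂g_{ij}/∂x_k) dx_k ∧ dx_i ∧ dx_j.
Expand each term, using dx_k ∧ dx_i ∧ dx_j = sgn(permutation) dx_{(a)} ∧ dx_{(b)} ∧ dx_{(c)} with (a < b < c) sorted:
  d(w^2 - 3*w*x - z^2) includes (∂/∂z)(w^2 - 3*w*x - z^2) dz = (-2*z) dz, which multiplied by dx ∧ dw gives (2*z) dx ∧ dz ∧ dw
  d(-2*w^2) includes (∂/∂w)(-2*w^2) dw = (-4*w) dw, which multiplied by dy ∧ dz gives (-4*w) dy ∧ dz ∧ dw
  d(2*w*y) includes (∂/∂y)(2*w*y) dy = (2*w) dy, which multiplied by dz ∧ dw gives (2*w) dy ∧ dz ∧ dw
Collecting like 3-forms: d(omega) = (2*z) dx ∧ dz ∧ dw + (-2*w) dy ∧ dz ∧ dw.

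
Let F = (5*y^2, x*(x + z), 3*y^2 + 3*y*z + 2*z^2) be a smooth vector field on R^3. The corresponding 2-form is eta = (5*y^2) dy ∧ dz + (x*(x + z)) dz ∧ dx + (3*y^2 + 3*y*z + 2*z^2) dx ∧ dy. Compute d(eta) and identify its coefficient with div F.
d(eta) = (3*y + 4*z) dx ∧ dy ∧ dz; div F = 3*y + 4*z

For a 2-form in R^3 of the form above, applying d gives a 3-form with coefficient ∂P/∂x + ∂Q/∂y + ∂R/∂z:
  ∂P/∂x = 0
  ∂Q/∂y = 0
  ∂R/∂z = 3*y + 4*z
Sum = 3*y + 4*z, which is exactly div F.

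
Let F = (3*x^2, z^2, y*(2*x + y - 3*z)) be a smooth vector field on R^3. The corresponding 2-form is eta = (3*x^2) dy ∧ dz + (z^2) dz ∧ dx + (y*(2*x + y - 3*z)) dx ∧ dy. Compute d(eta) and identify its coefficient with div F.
d(eta) = (6*x - 3*y) dx ∧ dy ∧ dz; div F = 6*x - 3*y

For a 2-form in R^3 of the form above, applying d gives a 3-form with coefficient ∂P/∂x + ∂Q/∂y + ∂R/∂z:
  ∂P/∂x = 6*x
  ∂Q/∂y = 0
  ∂R/∂z = -3*y
Sum = 6*x - 3*y, which is exactly div F.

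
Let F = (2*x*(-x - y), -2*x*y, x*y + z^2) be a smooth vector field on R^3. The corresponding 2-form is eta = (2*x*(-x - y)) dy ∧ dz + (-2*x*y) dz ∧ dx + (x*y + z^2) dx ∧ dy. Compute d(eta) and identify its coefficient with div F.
d(eta) = (-6*x - 2*y + 2*z) dx ∧ dy ∧ dz; div F = -6*x - 2*y + 2*z

For a 2-form in R^3 of the form above, applying d gives a 3-form with coefficient ∂P/∂x + ∂Q/∂y + ∂R/∂z:
  ∂P/∂x = -4*x - 2*y
  ∂Q/∂y = -2*x
  ∂R/∂z = 2*z
Sum = -6*x - 2*y + 2*z, which is exactly div F.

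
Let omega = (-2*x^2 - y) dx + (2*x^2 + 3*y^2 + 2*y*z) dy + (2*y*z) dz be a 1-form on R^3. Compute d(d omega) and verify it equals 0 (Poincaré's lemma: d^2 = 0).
d(d omega) = 0

Step 1: d omega = sum_{i<j} (∂f_j/∂x_i - ∂f_i/∂x_j) dx_i ∧ dx_j:
  coeff of dx ∧ dy: 4*x + 1
  coeff of dx ∧ dz: 0
  coeff of dy ∧ dz: -2*y + 2*z
Step 2: Apply d again to each 2-form coefficient. The only possible 3-form in R^3 is dx ∧ dy ∧ dz, with coefficient
  ∂(coeff of dy∧dz)/∂x - ∂(coeff of dx∧dz)/∂y + ∂(coeff of dx∧dy)/∂z
  = ∂/∂x (-2*y + 2*z) - ∂/∂y (0) + ∂/∂z (4*x + 1).
Each of these terms simplifies to sums of mixed partials that cancel in pairs. The result is 0 (by equality of mixed partials for smooth functions — Schwarz / Clairaut).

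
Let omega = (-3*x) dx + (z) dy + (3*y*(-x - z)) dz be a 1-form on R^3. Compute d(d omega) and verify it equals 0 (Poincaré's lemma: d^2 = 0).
d(d omega) = 0

Step 1: d omega = sum_{i<j} (∂f_j/∂x_i - ∂f_i/∂x_j) dx_i ∧ dx_j:
  coeff of dx ∧ dy: 0
  coeff of dx ∧ dz: -3*y
  coeff of dy ∧ dz: -3*x - 3*z - 1
Step 2: Apply d again to each 2-form coefficient. The only possible 3-form in R^3 is dx ∧ dy ∧ dz, with coefficient
  ∂(coeff of dy∧dz)/∂x - ∂(coeff of dx∧dz)/∂y + ∂(coeff of dx∧dy)/∂z
  = ∂/∂x (-3*x - 3*z - 1) - ∂/∂y (-3*y) + ∂/∂z (0).
Each of these terms simplifies to sums of mixed partials that cancel in pairs. The result is 0 (by equality of mixed partials for smooth functions — Schwarz / Clairaut).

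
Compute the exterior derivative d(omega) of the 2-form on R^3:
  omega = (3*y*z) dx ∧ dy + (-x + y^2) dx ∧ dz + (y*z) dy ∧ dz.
d(omega) = (y) dx ∧ dy ∧ dz

For a 2-form omega = sum_{i<j} g_{ij} dx_i ∧ dx_j, the exterior derivative is
  d(omega) = sum_{i<j} d(g_{ij}) ∧ dx_i ∧ dx_j = sum_{i<j, k} (∂g_{ij}/∂x_k) dx_k ∧ dx_i ∧ dx_j.
Expand each term, using dx_k ∧ dx_i ∧ dx_j = sgn(permutation) dx_{(a)} ∧ dx_{(b)} ∧ dx_{(c)} with (a < b < c) sorted:
  d(3*y*z) includes (∂/∂z)(3*y*z) dz = (3*y) dz, which multiplied by dx ∧ dy gives (3*y) dx ∧ dy ∧ dz
  d(-x + y^2) includes (∂/∂y)(-x + y^2) dy = (2*y) dy, which multiplied by dx ∧ dz gives (-2*y) dx ∧ dy ∧ dz
Collecting like 3-forms: d(omega) = (y) dx ∧ dy ∧ dz.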